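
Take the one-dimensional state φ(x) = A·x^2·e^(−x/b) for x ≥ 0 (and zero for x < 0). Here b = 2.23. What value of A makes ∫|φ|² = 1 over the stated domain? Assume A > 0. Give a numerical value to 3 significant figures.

Normalization requires ∫|φ|² dx = 1, integrated from 0 to ∞.
Recall ∫₀^∞ x^m e^(−x/β) dx = m!·β^(m+1), with φ = A·x^2·e^(−x/b), the integral evaluates to A²·[3·b^5/4].
Plugging in b = 2.23 yields A = 0.1555.

A ≈ 0.155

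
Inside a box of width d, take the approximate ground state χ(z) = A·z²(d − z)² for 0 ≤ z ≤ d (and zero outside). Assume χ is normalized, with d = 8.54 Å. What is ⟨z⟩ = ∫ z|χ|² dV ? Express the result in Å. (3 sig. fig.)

By definition ⟨z⟩ = ∫ z |χ(z)|² dz.
Expanding the polynomial and integrating term by term, evaluating both integrals, ⟨z⟩ = d/2.
With d = 8.54, ⟨z⟩ = 4.270.

⟨z⟩ ≈ 4.27 Å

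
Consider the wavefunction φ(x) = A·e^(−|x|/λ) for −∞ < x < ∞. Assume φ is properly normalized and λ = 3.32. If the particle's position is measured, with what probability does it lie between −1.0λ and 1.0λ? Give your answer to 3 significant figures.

|φ|² is the probability density, so P = ∫_{−1.0λ}^{1.0λ} |φ|² dx.
With A² fixed by ∫|φ|² = 1, i.e. A² = (λ)^(−1), substitute and integrate.
By symmetry take twice the x ≥ 0 contribution in numerator and denominator; the 2's cancel. Substituting u = x/λ, A² and the length scale cancel in the ratio: P = ∫_{0}^{1.0} e^(-2·u) du / ∫_{0}^{∞} e^(-2·u) du.
Using ∫ e^(-2·u) du = -e^(-2·u)/2, the numerator is 1/2 - e^(-2)/2 and the denominator is 1/2.
The result is P = 0.8647.

P ≈ 0.865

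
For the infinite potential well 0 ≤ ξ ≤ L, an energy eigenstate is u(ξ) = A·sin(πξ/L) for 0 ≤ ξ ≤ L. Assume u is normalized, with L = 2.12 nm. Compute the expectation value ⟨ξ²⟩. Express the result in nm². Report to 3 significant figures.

⟨ξ²⟩ = ∫ ξ^2 |u|² dξ over the full domain.
With ∫₀^L sin²(nπξ/L) dξ = L/2, since the A² factors cancel between numerator and denominator, ⟨ξ²⟩ = -L^2/(2·π^2) + L^2/3.
Putting L = 2.12 gives 1.270.

⟨ξ^2⟩ ≈ 1.27 nm^2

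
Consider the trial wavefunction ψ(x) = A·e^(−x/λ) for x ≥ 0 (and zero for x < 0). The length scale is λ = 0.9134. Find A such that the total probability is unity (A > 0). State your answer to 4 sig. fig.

Normalization requires ∫|ψ|² dx = 1, integrated from 0 to ∞.
Carrying out the integral gives A² · λ/2.
Hence A² = 1/[λ/2].
Plugging in λ = 0.9134 yields A = 1.4797.

A ≈ 1.480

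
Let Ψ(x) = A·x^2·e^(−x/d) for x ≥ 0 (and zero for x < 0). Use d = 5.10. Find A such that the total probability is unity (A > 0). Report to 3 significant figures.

We need A² ∫|f|² dx = 1, taking the integral from 0 to ∞.
∫|Ψ|² dx = A²·(3·d^5/4).
With d = 5.10: A² = 0.0003864 and A = 0.01966.

A ≈ 0.0197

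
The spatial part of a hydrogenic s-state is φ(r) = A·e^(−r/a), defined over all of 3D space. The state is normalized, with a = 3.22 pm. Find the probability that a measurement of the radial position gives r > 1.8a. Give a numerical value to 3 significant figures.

Integrate the radial probability density 4πr²|φ|² over r > 1.8a.
The full normalization integral is A²·[π·a^3] = 1, fixing A².
Let u = r/a; then A², 4π and the length scale all cancel, so P = ∫_{1.8}^{∞} u^2·e^(-2·u) du ÷ ∫_{0}^{∞} u^2·e^(-2·u) du.
Using ∫ u^2·e^(-2·u) du = -(2·u^2 + 2·u + 1)·e^(-2·u)/4, the numerator is 277·e^(-18/5)/100 and the denominator is 1/4.
This evaluates to P = 0.3027.

P ≈ 0.303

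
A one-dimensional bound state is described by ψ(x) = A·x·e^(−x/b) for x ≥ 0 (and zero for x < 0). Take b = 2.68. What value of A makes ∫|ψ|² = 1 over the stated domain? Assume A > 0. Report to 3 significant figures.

Normalization requires ∫|ψ|² dx = 1, integrated from 0 to ∞.
With ψ = A·x·e^(−x/b), the integral evaluates to A²·[b^3/4].
So A² = (b^3/4)^(−1).
With b = 2.68: A² = 0.2078 and A = 0.4559.

A ≈ 0.456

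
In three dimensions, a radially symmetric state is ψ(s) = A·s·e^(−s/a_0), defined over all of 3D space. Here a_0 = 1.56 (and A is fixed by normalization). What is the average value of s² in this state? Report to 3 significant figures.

⟨s²⟩ = ∫ s^2 |ψ|² 4πs² ds over the full domain.
Using ∫₀^∞ sⁿ e^(−αs) ds = n!/αⁿ⁺¹, since the A² factors cancel between numerator and denominator, ⟨s²⟩ = 15·a_0^2/2.
With a_0 = 1.56, ⟨s^2⟩ = 18.25.

⟨s^2⟩ ≈ 18.3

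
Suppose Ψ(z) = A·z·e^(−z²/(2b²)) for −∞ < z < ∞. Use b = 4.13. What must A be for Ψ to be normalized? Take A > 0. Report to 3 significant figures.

A ≈ 0.127

The normalization condition is ∫|Ψ|² dz = 1 from −∞ to ∞.
The integral (without the A² prefactor) comes out to √(π)·b^3/2.
So A² = (√(π)·b^3/2)^(−1).
Plugging in b = 4.13 yields A = 0.1266.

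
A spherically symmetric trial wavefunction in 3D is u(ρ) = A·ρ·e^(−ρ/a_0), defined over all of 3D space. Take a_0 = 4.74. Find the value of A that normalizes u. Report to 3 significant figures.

A ≈ 0.00666

The normalization condition is ∫|u|² 4πρ² dρ = 1 from 0 to ∞.
The angular integral contributes 4π, leaving ∫₀^∞ ρ²|u|² dρ.
∫|u|² 4πρ² dρ = A²·(3·π·a_0^5).
Hence A² = 1/[3·π·a_0^5].
Plugging in a_0 = 4.74 yields A = 0.006659.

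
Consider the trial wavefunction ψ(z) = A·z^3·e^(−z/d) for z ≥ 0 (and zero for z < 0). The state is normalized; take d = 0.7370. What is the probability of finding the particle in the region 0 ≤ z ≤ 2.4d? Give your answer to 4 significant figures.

P ≈ 0.2092

The probability is P = ∫ |ψ|² dz over [0, 2.4d].
With A² fixed by ∫|ψ|² = 1, i.e. A² = (45·d^7/8)^(−1), substitute and integrate.
Let u = z/d; then A² and the length scale cancel, so P = ∫_{0}^{2.4} u^6·e^(-2·u) du ÷ ∫_{0}^{∞} u^6·e^(-2·u) du.
Using ∫ u^6·e^(-2·u) du = -(4·u^6 + 12·u^5 + 30·u^4 + 60·u^3 + 90·u^2 + 90·u + 45)·e^(-2·u)/8, the numerator is ≈ 1.17672 and the denominator is 45/8.
The result is P = 0.20920.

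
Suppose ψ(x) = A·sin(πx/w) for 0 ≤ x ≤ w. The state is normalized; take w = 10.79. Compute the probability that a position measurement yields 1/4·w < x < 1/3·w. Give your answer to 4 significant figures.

P ≈ 0.1047

|ψ|² is the probability density, so P = ∫_{1/4·w}^{1/3·w} |ψ|² dx.
Since A² = 1/(w/2), this is the region integral divided by the full normalization integral.
Substituting u = x/w, A² and the length scale cancel in the ratio: P = ∫_{1/4}^{1/3} sin(π·u)^2 du / ∫_{0}^{1} sin(π·u)^2 du.
With ∫ sin(π·u)^2 du = u/2 - sin(2·π·u)/(4·π) + C, the region integral is -√(3)/(8·π) + 1/24 + 1/(4·π) and the full one is 1/2.
Taking the ratio, P = (-3·√(3) + π + 6)/(12·π).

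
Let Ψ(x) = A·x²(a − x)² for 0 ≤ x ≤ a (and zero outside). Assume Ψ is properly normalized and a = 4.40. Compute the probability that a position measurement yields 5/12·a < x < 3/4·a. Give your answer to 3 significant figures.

P = ∫_{5/12·a}^{3/4·a} |Ψ(x)|² dx.
With A² fixed by ∫|Ψ|² = 1, i.e. A² = (a^9/630)^(−1), substitute and integrate.
Substituting u = x/a, A² and the length scale cancel in the ratio: P = ∫_{5/12}^{3/4} u^4·(1 - u)^4 du / ∫_{0}^{1} u^4·(1 - u)^4 du.
With ∫ u^4·(1 - u)^4 du = u^5·(70·u^4 - 315·u^3 + 540·u^2 - 420·u + 126)/630 + C, the region integral is ≈ 0.0010298 and the full one is 1/630.
Evaluating gives P = 0.6487.

P ≈ 0.649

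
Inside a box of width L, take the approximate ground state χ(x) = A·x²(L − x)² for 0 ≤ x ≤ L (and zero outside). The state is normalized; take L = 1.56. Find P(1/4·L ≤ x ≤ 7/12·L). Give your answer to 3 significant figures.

P = ∫_{1/4·L}^{7/12·L} |χ(x)|² dx.
With A² fixed by ∫|χ|² = 1, i.e. A² = (L^9/630)^(−1), substitute and integrate.
Substituting u = x/L, A² and the length scale cancel in the ratio: P = ∫_{1/4}^{7/12} u^4·(1 - u)^4 du / ∫_{0}^{1} u^4·(1 - u)^4 du.
Using ∫ u^4·(1 - u)^4 du = u^5·(70·u^4 - 315·u^3 + 540·u^2 - 420·u + 126)/630, the numerator is ≈ 0.0010298 and the denominator is 1/630.
This works out to P = 0.6487.

P ≈ 0.649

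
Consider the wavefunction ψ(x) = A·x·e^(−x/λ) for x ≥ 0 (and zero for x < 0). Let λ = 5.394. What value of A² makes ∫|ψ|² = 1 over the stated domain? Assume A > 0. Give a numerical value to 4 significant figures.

The normalization condition is ∫|ψ|² dx = 1 from 0 to ∞.
∫|ψ|² dx = A²·(λ^3/4).
Setting this equal to 1 gives A² = 1/(λ^3/4).
With λ = 5.394: A² = 0.025487 and A = 0.15965.

A^2 ≈ 0.02549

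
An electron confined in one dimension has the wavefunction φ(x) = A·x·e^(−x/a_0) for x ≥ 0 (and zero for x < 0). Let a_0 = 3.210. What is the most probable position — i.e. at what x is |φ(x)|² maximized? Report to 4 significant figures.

Differentiate |φ(x)|² with respect to x and set to zero.
This gives x = a_0.
With a_0 = 3.210, the most probable position is 3.2100.

x ≈ 3.210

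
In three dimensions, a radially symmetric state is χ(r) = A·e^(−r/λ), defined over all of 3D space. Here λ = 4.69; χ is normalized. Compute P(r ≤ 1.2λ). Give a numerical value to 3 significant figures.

Integrate the radial probability density 4πr²|χ|² over r ≤ 1.2λ.
The full normalization integral is A²·[π·λ^3] = 1, fixing A².
Let u = r/λ; then A², 4π and the length scale all cancel, so P = ∫_{0}^{1.2} u^2·e^(-2·u) du ÷ ∫_{0}^{∞} u^2·e^(-2·u) du.
With ∫ u^2·e^(-2·u) du = -(2·u^2 + 2·u + 1)·e^(-2·u)/4 + C, the region integral is 1/4 - 157·e^(-12/5)/100 and the full one is 1/4.
Taking the ratio yields P = 0.4303.

P ≈ 0.430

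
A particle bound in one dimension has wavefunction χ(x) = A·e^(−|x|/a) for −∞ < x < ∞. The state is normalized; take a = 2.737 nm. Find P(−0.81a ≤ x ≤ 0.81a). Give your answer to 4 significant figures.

P ≈ 0.8021

|χ|² is the probability density, so P = ∫_{−0.81a}^{0.81a} |χ|² dx.
The normalization integral ∫|χ|²dx over the whole domain equals a·A², and A² cancels in the ratio.
By symmetry take twice the x ≥ 0 contribution in numerator and denominator; the 2's cancel. Let u = x/a; then A² and the length scale cancel, so P = ∫_{0}^{0.81} e^(-2·u) du ÷ ∫_{0}^{∞} e^(-2·u) du.
Using ∫ e^(-2·u) du = -e^(-2·u)/2, the numerator is 1/2 - e^(-81/50)/2 and the denominator is 1/2.
Taking the ratio, P = 0.80210.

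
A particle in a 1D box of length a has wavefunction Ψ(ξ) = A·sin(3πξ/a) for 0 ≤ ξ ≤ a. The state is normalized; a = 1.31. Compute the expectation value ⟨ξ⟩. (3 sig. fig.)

⟨ξ⟩ ≈ 0.655

The expectation value is the |Ψ|²-weighted average of ξ: ∫ ξ|Ψ|² dξ.
Using sin²θ = (1 − cos 2θ)/2, since the A² factors cancel between numerator and denominator, ⟨ξ⟩ = a/2.
With a = 1.31, ⟨ξ⟩ = 0.6550.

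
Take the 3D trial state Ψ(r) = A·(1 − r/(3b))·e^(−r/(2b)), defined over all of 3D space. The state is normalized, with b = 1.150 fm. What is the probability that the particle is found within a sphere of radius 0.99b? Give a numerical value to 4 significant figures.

P ≈ 0.1392

P = ∫ |Ψ|² 4πr² dr over r ≤ 0.99b.
A² is fixed by ∫₀^∞ 4πr²|Ψ|² dr = 1, i.e. A² = (8·π·b^3/3)^(−1).
In terms of u = r/b (A², 4π and the length scale all cancel between numerator and denominator), P = [∫_{0}^{0.99} u^2·(1 - u/3)^2·e^(-u) du] / [∫_{0}^{∞} u^2·(1 - u/3)^2·e^(-u) du].
With ∫ u^2·(1 - u/3)^2·e^(-u) du = (-u^4 + 2·u^3 - 3·u^2 - 6·u - 6)·e^(-u)/9 + C, the region integral is ≈ 0.0927748 and the full one is 2/3.
Taking the ratio yields P = 0.13916.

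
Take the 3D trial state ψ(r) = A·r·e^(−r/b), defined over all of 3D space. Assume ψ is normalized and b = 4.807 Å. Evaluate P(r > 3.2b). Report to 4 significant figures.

P ≈ 0.2351

With dV = 4πr²dr, the probability is ∫|ψ|² dV over r > 3.2b.
A² is fixed by ∫₀^∞ 4πr²|ψ|² dr = 1, i.e. A² = (3·π·b^5)^(−1).
Let u = r/b; then A², 4π and the length scale all cancel, so P = ∫_{3.2}^{∞} u^4·e^(-2·u) du ÷ ∫_{0}^{∞} u^4·e^(-2·u) du.
With ∫ u^4·e^(-2·u) du = -(u^4/2 + u^3 + 3·u^2/2 + 3·u/2 + 3/4)·e^(-2·u) + C, the region integral is ≈ 0.176303 and the full one is 3/4.
This evaluates to P = 0.23507.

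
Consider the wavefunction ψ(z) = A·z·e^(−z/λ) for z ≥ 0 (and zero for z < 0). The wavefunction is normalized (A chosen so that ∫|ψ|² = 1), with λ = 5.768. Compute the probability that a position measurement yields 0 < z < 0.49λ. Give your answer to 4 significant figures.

P = ∫_{0}^{0.49λ} |ψ(z)|² dz.
Since A² = 1/(λ^3/4), this is the region integral divided by the full normalization integral.
Substituting u = z/λ, A² and the length scale cancel in the ratio: P = ∫_{0}^{0.49} u^2·e^(-2·u) du / ∫_{0}^{∞} u^2·e^(-2·u) du.
Using ∫ u^2·e^(-2·u) du = -(2·u^2 + 2·u + 1)·e^(-2·u)/4, the numerator is ≈ 0.0191649 and the denominator is 1/4.
Taking the ratio, P = 0.076660.

P ≈ 0.07666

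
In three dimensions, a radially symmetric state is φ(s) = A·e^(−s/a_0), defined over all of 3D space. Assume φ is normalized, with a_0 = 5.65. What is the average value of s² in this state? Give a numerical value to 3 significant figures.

The expectation value is the |φ|²-weighted average of s^2: ∫ s^2|φ|² 4πs² ds.
Evaluating both integrals, ⟨s²⟩ = 3·a_0^2.
With a_0 = 5.65, ⟨s^2⟩ = 95.77.

⟨s^2⟩ ≈ 95.8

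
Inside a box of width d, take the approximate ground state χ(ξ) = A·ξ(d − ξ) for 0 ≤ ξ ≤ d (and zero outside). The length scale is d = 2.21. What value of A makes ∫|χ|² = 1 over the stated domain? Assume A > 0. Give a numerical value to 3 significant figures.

We need A² ∫|f|² dξ = 1, taking the integral from 0 to d.
Expanding the polynomial and integrating term by term, with χ = A·ξ(d − ξ), the integral evaluates to A²·[d^5/30].
Setting this equal to 1 gives A² = 1/(d^5/30).
With d = 2.21: A² = 0.5691 and A = 0.7544.

A ≈ 0.754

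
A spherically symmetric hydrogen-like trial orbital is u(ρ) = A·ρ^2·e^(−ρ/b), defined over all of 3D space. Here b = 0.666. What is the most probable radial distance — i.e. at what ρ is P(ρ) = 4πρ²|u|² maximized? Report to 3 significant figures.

Differentiate P(ρ) = 4πρ²|u|² with respect to ρ and set to zero.
This gives ρ = 3·b.
With b = 0.666, the most probable radial distance is 1.998.

ρ ≈ 2.00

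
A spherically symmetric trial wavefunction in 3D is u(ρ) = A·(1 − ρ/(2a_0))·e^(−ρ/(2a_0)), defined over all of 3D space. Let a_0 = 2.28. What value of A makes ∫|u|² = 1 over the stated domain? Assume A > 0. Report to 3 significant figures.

The normalization condition is ∫|u|² 4πρ² dρ = 1 from 0 to ∞.
In 3D with spherical symmetry the volume element is 4πρ² dρ.
Carrying out the integral gives A² · 8·π·a_0^3.
Setting this equal to 1 gives A² = 1/(8·π·a_0^3).
With a_0 = 2.28: A² = 0.003357 and A = 0.05794.

A ≈ 0.0579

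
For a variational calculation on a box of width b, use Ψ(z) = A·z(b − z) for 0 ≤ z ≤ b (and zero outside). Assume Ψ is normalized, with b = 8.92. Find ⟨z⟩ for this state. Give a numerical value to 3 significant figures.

⟨z⟩ ≈ 4.46

⟨z⟩ = ∫ z |Ψ|² dz over the full domain.
The ratio of the moment integral to the normalization integral gives ⟨z⟩ = b/2.
Putting b = 8.92 gives 4.460.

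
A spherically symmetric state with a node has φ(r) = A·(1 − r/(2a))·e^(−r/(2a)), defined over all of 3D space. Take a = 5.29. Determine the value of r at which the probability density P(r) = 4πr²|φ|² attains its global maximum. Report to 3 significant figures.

r ≈ 27.7

Set d/dr [P(r) = 4πr²|φ|²] = 0 and solve for r > 0.
This gives r = a·(√(5) + 3).
With a = 5.29, the most probable radial distance is 27.70.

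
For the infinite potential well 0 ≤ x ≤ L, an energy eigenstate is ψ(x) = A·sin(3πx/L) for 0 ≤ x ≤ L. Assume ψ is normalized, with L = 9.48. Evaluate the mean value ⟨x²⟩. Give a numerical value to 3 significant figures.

The expectation value is the |ψ|²-weighted average of x^2: ∫ x^2|ψ|² dx.
Using sin²θ = (1 − cos 2θ)/2, the ratio of the moment integral to the normalization integral gives ⟨x²⟩ = -L^2/(18·π^2) + L^2/3.
With L = 9.48, ⟨x^2⟩ = 29.45.

⟨x^2⟩ ≈ 29.5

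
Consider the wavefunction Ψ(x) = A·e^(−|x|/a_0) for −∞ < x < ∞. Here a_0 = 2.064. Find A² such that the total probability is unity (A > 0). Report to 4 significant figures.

A^2 ≈ 0.4845

Require ∫ |Ψ|² dx = 1 over the whole domain.
Carrying out the integral gives A² · a_0.
Hence A² = 1/[a_0].
With a_0 = 2.064: A² = 0.48450 and A = 0.69606.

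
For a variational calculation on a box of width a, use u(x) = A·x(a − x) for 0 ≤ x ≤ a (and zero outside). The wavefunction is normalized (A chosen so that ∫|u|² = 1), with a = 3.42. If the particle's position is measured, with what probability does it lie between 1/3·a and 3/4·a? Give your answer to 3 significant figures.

P ≈ 0.687

The probability is P = ∫ |u|² dx over [1/3·a, 3/4·a].
The normalization integral ∫|u|²dx over the whole domain equals a^5/30·A², and A² cancels in the ratio.
Let t = x/a; then A² and the length scale cancel, so P = ∫_{1/3}^{3/4} t^2·(1 - t)^2 dt ÷ ∫_{0}^{1} t^2·(1 - t)^2 dt.
With ∫ t^2·(1 - t)^2 dt = t^3·(6·t^2 - 15·t + 10)/30 + C, the region integral is ≈ 0.022887 and the full one is 1/30.
Evaluating gives P = 0.6866.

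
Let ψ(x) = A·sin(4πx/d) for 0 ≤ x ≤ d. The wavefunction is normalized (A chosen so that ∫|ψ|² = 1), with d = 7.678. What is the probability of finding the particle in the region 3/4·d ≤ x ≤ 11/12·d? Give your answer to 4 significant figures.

P ≈ 0.2011

|ψ|² is the probability density, so P = ∫_{3/4·d}^{11/12·d} |ψ|² dx.
The normalization integral ∫|ψ|²dx over the whole domain equals d/2·A², and A² cancels in the ratio.
Let u = x/d; then A² and the length scale cancel, so P = ∫_{3/4}^{11/12} sin(4·π·u)^2 du ÷ ∫_{0}^{1} sin(4·π·u)^2 du.
Using ∫ sin(4·π·u)^2 du = u/2 - sin(4·π·u)·cos(4·π·u)/(8·π), the numerator is √(3)/(32·π) + 1/12 and the denominator is 1/2.
Taking the ratio, P = (√(3)/16 + π/6)/π.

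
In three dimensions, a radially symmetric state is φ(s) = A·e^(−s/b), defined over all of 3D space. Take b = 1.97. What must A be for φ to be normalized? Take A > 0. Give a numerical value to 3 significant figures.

A ≈ 0.204

The normalization condition is ∫|φ|² 4πs² ds = 1 from 0 to ∞.
(Spherical symmetry: dV = 4πs² ds.)
With ∫₀^∞ s^2 e^(−αs) ds = 2!/α^3, ∫|φ|² 4πs² ds = A²·(π·b^3).
Setting this equal to 1 gives A² = 1/(π·b^3).
Plugging in b = 1.97 yields A = 0.2040.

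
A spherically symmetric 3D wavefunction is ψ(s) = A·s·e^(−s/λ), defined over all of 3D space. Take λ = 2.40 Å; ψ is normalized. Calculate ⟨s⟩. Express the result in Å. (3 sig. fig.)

⟨s⟩ ≈ 6.00 Å

⟨s⟩ = ∫ s |ψ|² 4πs² ds over the full domain.
Evaluating both integrals, ⟨s⟩ = 5·λ/2.
Putting λ = 2.40 gives 6.000.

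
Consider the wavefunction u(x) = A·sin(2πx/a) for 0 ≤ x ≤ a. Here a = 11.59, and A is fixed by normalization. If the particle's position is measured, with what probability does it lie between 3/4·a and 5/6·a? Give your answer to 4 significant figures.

The probability is P = ∫ |u|² dx over [3/4·a, 5/6·a].
Since A² = 1/(a/2), this is the region integral divided by the full normalization integral.
In terms of t = x/a (A² and the length scale cancel between numerator and denominator), P = [∫_{3/4}^{5/6} sin(2·π·t)^2 dt] / [∫_{0}^{1} sin(2·π·t)^2 dt].
An antiderivative of sin(2·π·t)^2 is t/2 - sin(4·π·t)/(8·π); evaluating from 3/4 to 5/6 gives √(3)/(16·π) + 1/24, while the full integral is 1/2.
Taking the ratio, P = (√(3)/8 + π/12)/π.

P ≈ 0.1522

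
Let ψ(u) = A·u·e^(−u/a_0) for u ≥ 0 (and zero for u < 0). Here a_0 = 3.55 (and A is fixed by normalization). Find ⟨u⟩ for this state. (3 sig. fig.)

By definition ⟨u⟩ = ∫ u |ψ(u)|² du.
Using ∫₀^∞ uⁿ e^(−αu) du = n!/αⁿ⁺¹, since the A² factors cancel between numerator and denominator, ⟨u⟩ = 3·a_0/2.
With a_0 = 3.55, ⟨u⟩ = 5.325.

⟨u⟩ ≈ 5.33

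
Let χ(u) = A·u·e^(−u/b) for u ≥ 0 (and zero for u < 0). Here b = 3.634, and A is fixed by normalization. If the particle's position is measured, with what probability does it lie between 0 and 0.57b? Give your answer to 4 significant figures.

P ≈ 0.1078

P = ∫_{0}^{0.57b} |χ(u)|² du.
The normalization integral ∫|χ|²du over the whole domain equals b^3/4·A², and A² cancels in the ratio.
Let t = u/b; then A² and the length scale cancel, so P = ∫_{0}^{0.57} t^2·e^(-2·t) dt ÷ ∫_{0}^{∞} t^2·e^(-2·t) dt.
An antiderivative of t^2·e^(-2·t) is -(2·t^2 + 2·t + 1)·e^(-2·t)/4; evaluating from 0 to 0.57 gives ≈ 0.0269422, while the full integral is 1/4.
Evaluating gives P = 0.10777.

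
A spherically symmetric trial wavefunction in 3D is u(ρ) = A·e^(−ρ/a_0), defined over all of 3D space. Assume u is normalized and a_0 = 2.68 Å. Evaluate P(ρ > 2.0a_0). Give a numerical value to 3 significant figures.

With dV = 4πρ²dρ, the probability is ∫|u|² dV over ρ > 2.0a_0.
Normalization gives A² = 1/(π·a_0^3).
Substituting t = ρ/a_0, A², 4π and the length scale all cancel in the ratio: P = ∫_{2.0}^{∞} t^2·e^(-2·t) dt / ∫_{0}^{∞} t^2·e^(-2·t) dt.
With ∫ t^2·e^(-2·t) dt = -(2·t^2 + 2·t + 1)·e^(-2·t)/4 + C, the region integral is 13·e^(-4)/4 and the full one is 1/4.
This evaluates to P = 0.2381.

P ≈ 0.238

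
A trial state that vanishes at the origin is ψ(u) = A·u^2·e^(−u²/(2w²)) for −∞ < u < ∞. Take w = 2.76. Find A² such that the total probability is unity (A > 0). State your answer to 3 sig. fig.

A^2 ≈ 0.00470

Normalization requires ∫|ψ|² du = 1, integrated from −∞ to ∞.
Carrying out the integral gives A² · 3·√(π)·w^5/4.
Hence A² = 1/[3·√(π)·w^5/4].
Plugging in w = 2.76 yields A = 0.06853.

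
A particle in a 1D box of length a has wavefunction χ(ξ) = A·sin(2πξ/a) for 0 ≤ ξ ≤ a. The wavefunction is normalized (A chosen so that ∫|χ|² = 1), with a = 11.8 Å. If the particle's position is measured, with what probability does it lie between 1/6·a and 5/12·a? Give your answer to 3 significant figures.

P ≈ 0.388

|χ|² is the probability density, so P = ∫_{1/6·a}^{5/12·a} |χ|² dξ.
Since A² = 1/(a/2), this is the region integral divided by the full normalization integral.
Let u = ξ/a; then A² and the length scale cancel, so P = ∫_{1/6}^{5/12} sin(2·π·u)^2 du ÷ ∫_{0}^{1} sin(2·π·u)^2 du.
Using ∫ sin(2·π·u)^2 du = u/2 - sin(4·π·u)/(8·π), the numerator is √(3)/(8·π) + 1/8 and the denominator is 1/2.
Evaluating gives P = (√(3) + π)/(4·π).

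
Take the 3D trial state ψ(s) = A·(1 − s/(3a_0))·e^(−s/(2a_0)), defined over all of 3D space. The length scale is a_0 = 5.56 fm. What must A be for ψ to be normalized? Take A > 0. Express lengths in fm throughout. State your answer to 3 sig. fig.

The normalization condition is ∫|ψ|² 4πs² ds = 1 from 0 to ∞.
Recall ∫₀^∞ s^m e^(−s/β) ds = m!·β^(m+1), with ψ = A·(1 − s/(3a_0))·e^(−s/(2a_0)), the integral evaluates to A²·[8·π·a_0^3/3].
Setting this equal to 1 gives A² = 1/(8·π·a_0^3/3).
Plugging in a_0 = 5.56 yields A = 0.02635.

A ≈ 0.0264 fm^(-3/2)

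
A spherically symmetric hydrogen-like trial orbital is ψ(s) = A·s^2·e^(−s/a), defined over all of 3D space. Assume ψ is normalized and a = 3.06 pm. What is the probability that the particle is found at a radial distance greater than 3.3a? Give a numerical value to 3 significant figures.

With dV = 4πs²ds, the probability is ∫|ψ|² dV over s > 3.3a.
The full normalization integral is A²·[45·π·a^7/2] = 1, fixing A².
In terms of u = s/a (A², 4π and the length scale all cancel between numerator and denominator), P = [∫_{3.3}^{∞} u^6·e^(-2·u) du] / [∫_{0}^{∞} u^6·e^(-2·u) du].
Using ∫ u^6·e^(-2·u) du = -(4·u^6 + 12·u^5 + 30·u^4 + 60·u^3 + 90·u^2 + 90·u + 45)·e^(-2·u)/8, the numerator is ≈ 2.8735 and the denominator is 45/8.
Taking the ratio yields P = 0.5108.

P ≈ 0.511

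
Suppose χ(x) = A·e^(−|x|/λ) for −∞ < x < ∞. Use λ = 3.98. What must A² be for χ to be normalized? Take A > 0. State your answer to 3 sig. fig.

A^2 ≈ 0.251

Normalization requires ∫|χ|² dx = 1, integrated from −∞ to ∞.
∫|χ|² dx = A²·(λ).
Setting this equal to 1 gives A² = 1/(λ).
Plugging in λ = 3.98 yields A = 0.5013.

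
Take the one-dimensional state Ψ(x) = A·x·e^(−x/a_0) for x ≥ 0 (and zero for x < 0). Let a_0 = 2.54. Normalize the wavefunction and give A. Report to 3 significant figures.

A ≈ 0.494

Require ∫ |Ψ|² dx = 1 over the whole domain.
With ∫₀^∞ x^2 e^(−αx) dx = 2!/α^3, the integral (without the A² prefactor) comes out to a_0^3/4.
So A² = (a_0^3/4)^(−1).
Substituting a_0 = 2.54 gives A² = 0.2441, so A = 0.4941.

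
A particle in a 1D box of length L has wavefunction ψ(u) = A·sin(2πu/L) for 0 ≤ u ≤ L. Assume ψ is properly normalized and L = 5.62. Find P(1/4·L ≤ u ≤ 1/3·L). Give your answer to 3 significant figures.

P ≈ 0.152

The probability is P = ∫ |ψ|² du over [1/4·L, 1/3·L].
Since A² = 1/(L/2), this is the region integral divided by the full normalization integral.
Let t = u/L; then A² and the length scale cancel, so P = ∫_{1/4}^{1/3} sin(2·π·t)^2 dt ÷ ∫_{0}^{1} sin(2·π·t)^2 dt.
With ∫ sin(2·π·t)^2 dt = t/2 - sin(4·π·t)/(8·π) + C, the region integral is √(3)/(16·π) + 1/24 and the full one is 1/2.
This works out to P = (√(3)/8 + π/12)/π.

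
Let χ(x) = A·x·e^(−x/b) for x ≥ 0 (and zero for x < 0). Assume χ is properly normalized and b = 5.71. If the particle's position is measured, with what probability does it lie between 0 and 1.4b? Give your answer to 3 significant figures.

P ≈ 0.531

The probability is P = ∫ |χ|² dx over [0, 1.4b].
Since A² = 1/(b^3/4), this is the region integral divided by the full normalization integral.
Substituting u = x/b, A² and the length scale cancel in the ratio: P = ∫_{0}^{1.4} u^2·e^(-2·u) du / ∫_{0}^{∞} u^2·e^(-2·u) du.
An antiderivative of u^2·e^(-2·u) is -(2·u^2 + 2·u + 1)·e^(-2·u)/4; evaluating from 0 to 1.4 gives 1/4 - 193·e^(-14/5)/100, while the full integral is 1/4.
Taking the ratio, P = 0.5305.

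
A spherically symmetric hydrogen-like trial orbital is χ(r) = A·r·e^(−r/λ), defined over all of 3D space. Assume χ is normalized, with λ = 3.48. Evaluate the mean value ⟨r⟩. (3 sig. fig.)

The expectation value is the |χ|²-weighted average of r: ∫ r|χ|² 4πr² dr.
Using ∫₀^∞ rⁿ e^(−αr) dr = n!/αⁿ⁺¹, evaluating both integrals, ⟨r⟩ = 5·λ/2.
With λ = 3.48, ⟨r⟩ = 8.700.

⟨r⟩ ≈ 8.70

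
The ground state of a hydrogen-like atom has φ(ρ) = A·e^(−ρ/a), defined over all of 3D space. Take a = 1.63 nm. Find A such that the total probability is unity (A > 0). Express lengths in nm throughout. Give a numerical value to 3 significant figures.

Normalization requires ∫|φ|² 4πρ² dρ = 1, integrated from 0 to ∞.
Recall ∫₀^∞ ρ^m e^(−ρ/β) dρ = m!·β^(m+1), the integral (without the A² prefactor) comes out to π·a^3.
Hence A² = 1/[π·a^3].
Plugging in a = 1.63 yields A = 0.2711.

A ≈ 0.271 nm^(-3/2)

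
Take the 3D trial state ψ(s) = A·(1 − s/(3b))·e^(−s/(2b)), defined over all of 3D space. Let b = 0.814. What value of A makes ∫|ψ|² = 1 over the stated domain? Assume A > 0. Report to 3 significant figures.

A ≈ 0.470

We need A² ∫|f|² 4πs² ds = 1, taking the integral from 0 to ∞.
The angular integral contributes 4π, leaving ∫₀^∞ s²|ψ|² ds.
With ∫₀^∞ s^4 e^(−αs) ds = 4!/α^5, with ψ = A·(1 − s/(3b))·e^(−s/(2b)), the integral evaluates to A²·[8·π·b^3/3].
So A² = (8·π·b^3/3)^(−1).
With b = 0.814: A² = 0.2213 and A = 0.4704.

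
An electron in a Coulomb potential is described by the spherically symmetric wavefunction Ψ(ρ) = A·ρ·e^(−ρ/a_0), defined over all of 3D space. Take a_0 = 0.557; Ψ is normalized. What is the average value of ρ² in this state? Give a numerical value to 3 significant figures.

⟨ρ²⟩ = ∫ ρ^2 |Ψ|² 4πρ² dρ over the full domain.
Recall ∫₀^∞ ρ^m e^(−ρ/β) dρ = m!·β^(m+1), evaluating both integrals, ⟨ρ²⟩ = 15·a_0^2/2.
With a_0 = 0.557, ⟨ρ^2⟩ = 2.327.

⟨ρ^2⟩ ≈ 2.33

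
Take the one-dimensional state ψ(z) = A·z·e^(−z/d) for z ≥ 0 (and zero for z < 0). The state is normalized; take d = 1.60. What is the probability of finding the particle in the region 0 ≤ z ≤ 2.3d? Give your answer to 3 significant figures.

|ψ|² is the probability density, so P = ∫_{0}^{2.3d} |ψ|² dz.
The normalization integral ∫|ψ|²dz over the whole domain equals d^3/4·A², and A² cancels in the ratio.
In terms of u = z/d (A² and the length scale cancel between numerator and denominator), P = [∫_{0}^{2.3} u^2·e^(-2·u) du] / [∫_{0}^{∞} u^2·e^(-2·u) du].
With ∫ u^2·e^(-2·u) du = -(2·u^2 + 2·u + 1)·e^(-2·u)/4 + C, the region integral is 1/4 - 809·e^(-23/5)/200 and the full one is 1/4.
This works out to P = 0.8374.

P ≈ 0.837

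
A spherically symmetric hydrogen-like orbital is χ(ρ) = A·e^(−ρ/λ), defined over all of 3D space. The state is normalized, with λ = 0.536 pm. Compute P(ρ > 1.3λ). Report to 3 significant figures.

P = ∫ |χ|² 4πρ² dρ over ρ > 1.3λ.
A² is fixed by ∫₀^∞ 4πρ²|χ|² dρ = 1, i.e. A² = (π·λ^3)^(−1).
In terms of u = ρ/λ (A², 4π and the length scale all cancel between numerator and denominator), P = [∫_{1.3}^{∞} u^2·e^(-2·u) du] / [∫_{0}^{∞} u^2·e^(-2·u) du].
An antiderivative of u^2·e^(-2·u) is -(2·u^2 + 2·u + 1)·e^(-2·u)/4; evaluating from 1.3 to ∞ gives 349·e^(-13/5)/200, while the full integral is 1/4.
This evaluates to P = 0.5184.

P ≈ 0.518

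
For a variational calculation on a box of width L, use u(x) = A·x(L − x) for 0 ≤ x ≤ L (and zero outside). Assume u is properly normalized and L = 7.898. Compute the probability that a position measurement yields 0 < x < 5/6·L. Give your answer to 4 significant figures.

P ≈ 0.9645

|u|² is the probability density, so P = ∫_{0}^{5/6·L} |u|² dx.
The normalization integral ∫|u|²dx over the whole domain equals L^5/30·A², and A² cancels in the ratio.
Let t = x/L; then A² and the length scale cancel, so P = ∫_{0}^{5/6} t^2·(1 - t)^2 dt ÷ ∫_{0}^{1} t^2·(1 - t)^2 dt.
With ∫ t^2·(1 - t)^2 dt = t^3·(6·t^2 - 15·t + 10)/30 + C, the region integral is 125/3888 and the full one is 1/30.
The result is P = 625/648.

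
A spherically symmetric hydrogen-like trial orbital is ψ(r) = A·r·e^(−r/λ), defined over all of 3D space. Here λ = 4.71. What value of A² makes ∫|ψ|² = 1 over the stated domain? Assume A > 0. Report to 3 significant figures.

A^2 ≈ 0.0000458

Require ∫ |ψ|² 4πr² dr = 1 over the whole domain.
In 3D with spherical symmetry the volume element is 4πr² dr.
Carrying out the integral gives A² · 3·π·λ^5.
Setting this equal to 1 gives A² = 1/(3·π·λ^5).
Plugging in λ = 4.71 yields A = 0.006766.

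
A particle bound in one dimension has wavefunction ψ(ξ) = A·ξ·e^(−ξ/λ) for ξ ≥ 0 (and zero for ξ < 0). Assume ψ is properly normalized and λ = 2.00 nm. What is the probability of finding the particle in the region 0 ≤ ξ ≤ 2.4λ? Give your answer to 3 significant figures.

P ≈ 0.857

The probability is P = ∫ |ψ|² dξ over [0, 2.4λ].
Since A² = 1/(λ^3/4), this is the region integral divided by the full normalization integral.
In terms of u = ξ/λ (A² and the length scale cancel between numerator and denominator), P = [∫_{0}^{2.4} u^2·e^(-2·u) du] / [∫_{0}^{∞} u^2·e^(-2·u) du].
Using ∫ u^2·e^(-2·u) du = -(2·u^2 + 2·u + 1)·e^(-2·u)/4, the numerator is 1/4 - 433·e^(-24/5)/100 and the denominator is 1/4.
Taking the ratio, P = 0.8575.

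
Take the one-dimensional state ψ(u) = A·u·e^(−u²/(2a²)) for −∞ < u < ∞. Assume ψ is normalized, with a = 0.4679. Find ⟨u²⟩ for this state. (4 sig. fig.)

⟨u^2⟩ ≈ 0.3284

By definition ⟨u²⟩ = ∫ u^2 |ψ(u)|² du.
With ∫_{−∞}^{∞} u^(2m) e^(−αu²) du = (2m−1)!!·√π / (2^m α^(m+1/2)), evaluating both integrals, ⟨u²⟩ = 3·a^2/2.
With a = 0.4679, ⟨u^2⟩ = 0.32840.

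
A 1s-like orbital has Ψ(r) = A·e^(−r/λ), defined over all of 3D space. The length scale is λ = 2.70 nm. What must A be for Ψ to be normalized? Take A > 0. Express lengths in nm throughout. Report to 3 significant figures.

Require ∫ |Ψ|² 4πr² dr = 1 over the whole domain.
In 3D with spherical symmetry the volume element is 4πr² dr.
With Ψ = A·e^(−r/λ), the integral evaluates to A²·[π·λ^3].
Hence A² = 1/[π·λ^3].
Plugging in λ = 2.70 yields A = 0.1272.

A ≈ 0.127 nm^(-3/2)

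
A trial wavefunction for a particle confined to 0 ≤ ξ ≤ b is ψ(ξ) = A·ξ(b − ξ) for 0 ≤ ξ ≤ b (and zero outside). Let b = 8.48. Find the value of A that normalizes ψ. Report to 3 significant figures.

Require ∫ |ψ|² dξ = 1 over the whole domain.
Expanding the polynomial and integrating term by term, the integral (without the A² prefactor) comes out to b^5/30.
Hence A² = 1/[b^5/30].
Plugging in b = 8.48 yields A = 0.02616.

A ≈ 0.0262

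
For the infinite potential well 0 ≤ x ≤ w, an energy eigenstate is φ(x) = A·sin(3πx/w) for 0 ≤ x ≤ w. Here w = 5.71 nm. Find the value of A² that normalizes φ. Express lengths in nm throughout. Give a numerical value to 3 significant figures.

A^2 ≈ 0.350 nm^(-1)

We need A² ∫|f|² dx = 1, taking the integral from 0 to w.
With ∫₀^w sin²(nπx/w) dx = w/2, with φ = A·sin(3πx/w), the integral evaluates to A²·[w/2].
Substituting w = 5.71 gives A² = 0.3503, so A = 0.5918.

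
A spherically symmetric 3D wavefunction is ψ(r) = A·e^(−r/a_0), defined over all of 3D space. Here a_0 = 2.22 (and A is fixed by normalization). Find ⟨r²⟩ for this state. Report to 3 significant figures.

⟨r^2⟩ ≈ 14.8

⟨r²⟩ = ∫ r^2 |ψ|² 4πr² dr over the full domain.
Recall ∫₀^∞ r^m e^(−r/β) dr = m!·β^(m+1), the ratio of the moment integral to the normalization integral gives ⟨r²⟩ = 3·a_0^2.
With a_0 = 2.22, ⟨r^2⟩ = 14.79.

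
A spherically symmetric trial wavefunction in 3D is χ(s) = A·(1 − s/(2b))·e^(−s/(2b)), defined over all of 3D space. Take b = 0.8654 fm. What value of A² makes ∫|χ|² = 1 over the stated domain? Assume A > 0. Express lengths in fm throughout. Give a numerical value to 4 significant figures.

The normalization condition is ∫|χ|² 4πs² ds = 1 from 0 to ∞.
The angular integral contributes 4π, leaving ∫₀^∞ s²|χ|² ds.
The integral (without the A² prefactor) comes out to 8·π·b^3.
Hence A² = 1/[8·π·b^3].
Substituting b = 0.8654 gives A² = 0.061392, so A = 0.24777.

A^2 ≈ 0.06139 fm^(-3)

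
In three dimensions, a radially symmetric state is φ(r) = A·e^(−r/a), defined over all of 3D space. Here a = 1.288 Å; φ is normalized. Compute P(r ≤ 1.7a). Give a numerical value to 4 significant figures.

With dV = 4πr²dr, the probability is ∫|φ|² dV over r ≤ 1.7a.
The full normalization integral is A²·[π·a^3] = 1, fixing A².
Substituting u = r/a, A², 4π and the length scale all cancel in the ratio: P = ∫_{0}^{1.7} u^2·e^(-2·u) du / ∫_{0}^{∞} u^2·e^(-2·u) du.
Using ∫ u^2·e^(-2·u) du = -(2·u^2 + 2·u + 1)·e^(-2·u)/4, the numerator is 1/4 - 509·e^(-17/5)/200 and the denominator is 1/4.
This evaluates to P = 0.66026.

P ≈ 0.6603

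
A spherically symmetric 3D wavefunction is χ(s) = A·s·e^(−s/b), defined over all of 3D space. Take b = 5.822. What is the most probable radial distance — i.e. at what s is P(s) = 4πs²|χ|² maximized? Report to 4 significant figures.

Differentiate P(s) = 4πs²|χ|² with respect to s and set to zero.
This gives s = 2·b.
With b = 5.822, the most probable radial distance is 11.644.

s ≈ 11.64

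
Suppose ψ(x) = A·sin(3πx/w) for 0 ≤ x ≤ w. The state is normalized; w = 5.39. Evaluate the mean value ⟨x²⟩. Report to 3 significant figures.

By definition ⟨x²⟩ = ∫ x^2 |ψ(x)|² dx.
Since the A² factors cancel between numerator and denominator, ⟨x²⟩ = -w^2/(18·π^2) + w^2/3.
Putting w = 5.39 gives 9.521.

⟨x^2⟩ ≈ 9.52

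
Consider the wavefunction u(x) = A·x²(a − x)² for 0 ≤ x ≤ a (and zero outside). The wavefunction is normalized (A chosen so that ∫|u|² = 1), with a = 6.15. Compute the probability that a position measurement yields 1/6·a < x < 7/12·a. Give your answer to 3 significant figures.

P ≈ 0.689

P = ∫_{1/6·a}^{7/12·a} |u(x)|² dx.
The normalization integral ∫|u|²dx over the whole domain equals a^9/630·A², and A² cancels in the ratio.
Substituting t = x/a, A² and the length scale cancel in the ratio: P = ∫_{1/6}^{7/12} t^4·(1 - t)^4 dt / ∫_{0}^{1} t^4·(1 - t)^4 dt.
An antiderivative of t^4·(1 - t)^4 is t^5·(70·t^4 - 315·t^3 + 540·t^2 - 420·t + 126)/630; evaluating from 1/6 to 7/12 gives ≈ 0.0010932, while the full integral is 1/630.
Evaluating gives P = 0.6887.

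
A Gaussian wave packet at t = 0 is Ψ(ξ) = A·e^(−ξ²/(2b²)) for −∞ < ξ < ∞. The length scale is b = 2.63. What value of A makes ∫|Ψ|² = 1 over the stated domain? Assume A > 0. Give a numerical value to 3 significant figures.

A ≈ 0.463

Require ∫ |Ψ|² dξ = 1 over the whole domain.
Differentiating ∫e^(−αξ²) dξ = √(π/α) under α to get the higher moments, carrying out the integral gives A² · √(π)·b.
Plugging in b = 2.63 yields A = 0.4632.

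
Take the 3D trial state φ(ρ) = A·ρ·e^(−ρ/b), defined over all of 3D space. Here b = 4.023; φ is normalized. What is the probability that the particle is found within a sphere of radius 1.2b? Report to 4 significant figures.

P ≈ 0.09587

P = ∫ |φ|² 4πρ² dρ over ρ ≤ 1.2b.
The full normalization integral is A²·[3·π·b^5] = 1, fixing A².
In terms of u = ρ/b (A², 4π and the length scale all cancel between numerator and denominator), P = [∫_{0}^{1.2} u^4·e^(-2·u) du] / [∫_{0}^{∞} u^4·e^(-2·u) du].
With ∫ u^4·e^(-2·u) du = -(u^4/2 + u^3 + 3·u^2/2 + 3·u/2 + 3/4)·e^(-2·u) + C, the region integral is ≈ 0.0719014 and the full one is 3/4.
This evaluates to P = 0.095869.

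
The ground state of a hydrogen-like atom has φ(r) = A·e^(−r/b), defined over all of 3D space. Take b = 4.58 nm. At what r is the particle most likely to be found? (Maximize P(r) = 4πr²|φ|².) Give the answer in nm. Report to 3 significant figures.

Set d/dr [P(r) = 4πr²|φ|²] = 0 and solve for r > 0.
This gives r = b.
With b = 4.58, the most probable radial distance is 4.580 nm.

r ≈ 4.58 nm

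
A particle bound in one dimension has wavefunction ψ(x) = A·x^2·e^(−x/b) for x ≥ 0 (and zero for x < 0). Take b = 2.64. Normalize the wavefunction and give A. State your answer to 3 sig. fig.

A ≈ 0.102

The normalization condition is ∫|ψ|² dx = 1 from 0 to ∞.
Using ∫₀^∞ xⁿ e^(−αx) dx = n!/αⁿ⁺¹, carrying out the integral gives A² · 3·b^5/4.
Setting this equal to 1 gives A² = 1/(3·b^5/4).
Substituting b = 2.64 gives A² = 0.01040, so A = 0.1020.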